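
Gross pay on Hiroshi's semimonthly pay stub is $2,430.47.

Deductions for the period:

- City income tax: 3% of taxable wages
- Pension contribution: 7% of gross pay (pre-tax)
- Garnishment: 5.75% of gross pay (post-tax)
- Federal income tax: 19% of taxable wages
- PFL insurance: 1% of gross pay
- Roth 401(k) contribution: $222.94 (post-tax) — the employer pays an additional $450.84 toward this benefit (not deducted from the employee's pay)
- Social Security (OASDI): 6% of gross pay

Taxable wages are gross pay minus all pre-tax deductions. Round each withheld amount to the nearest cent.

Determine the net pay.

$1,230.25

Pension contribution: $2,430.47 × 0.07 = $170.13
Taxable wages = $2,430.47 − $170.13 = $2,260.34
Federal income tax: $2,260.34 × 0.19 = $429.46
City income tax: $2,260.34 × 0.03 = $67.81
Social Security (OASDI): $2,430.47 × 0.06 = $145.83
PFL insurance: $2,430.47 × 0.01 = $24.30
Garnishment: $2,430.47 × 0.0575 = $139.75
Roth 401(k) contribution: $222.94
(Employer's $450.84 toward Roth 401(k) contribution is not withheld from the employee.)
Total deductions = $170.13 + $429.46 + $67.81 + $145.83 + $24.30 + $139.75 + $222.94 = $1,200.22
Net pay = $2,430.47 − $1,200.22 = $1,230.25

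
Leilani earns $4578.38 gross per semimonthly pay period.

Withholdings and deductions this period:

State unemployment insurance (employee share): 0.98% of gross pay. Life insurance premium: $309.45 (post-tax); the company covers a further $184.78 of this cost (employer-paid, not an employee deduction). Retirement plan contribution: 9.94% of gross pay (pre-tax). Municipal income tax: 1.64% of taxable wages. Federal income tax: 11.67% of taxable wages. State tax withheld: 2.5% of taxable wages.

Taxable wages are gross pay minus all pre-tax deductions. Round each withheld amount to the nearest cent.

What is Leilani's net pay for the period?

$3117.08

Retirement plan contribution: $4578.38 × 0.0994 = $455.09
Taxable wages = $4578.38 − $455.09 = $4123.29
State tax withheld: $4123.29 × 0.025 = $103.08
Federal income tax: $4123.29 × 0.1167 = $481.19
Municipal income tax: $4123.29 × 0.0164 = $67.62
State unemployment insurance (employee share): $4578.38 × 0.0098 = $44.87
Life insurance premium: $309.45
(Employer's $184.78 toward life insurance premium is not withheld from the employee.)
Total deductions = $455.09 + $103.08 + $481.19 + $67.62 + $44.87 + $309.45 = $1461.30
Net pay = $4578.38 − $1461.30 = $3117.08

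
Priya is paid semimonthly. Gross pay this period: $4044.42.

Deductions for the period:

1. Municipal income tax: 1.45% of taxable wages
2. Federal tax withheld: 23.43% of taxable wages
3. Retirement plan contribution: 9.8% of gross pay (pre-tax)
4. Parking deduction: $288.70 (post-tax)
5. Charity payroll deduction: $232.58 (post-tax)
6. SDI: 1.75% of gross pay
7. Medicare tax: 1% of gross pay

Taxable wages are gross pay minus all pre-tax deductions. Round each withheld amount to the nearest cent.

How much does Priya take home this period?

Retirement plan contribution: $4044.42 × 0.098 = $396.35
Taxable wages = $4044.42 − $396.35 = $3648.07
Municipal income tax: $3648.07 × 0.0145 = $52.90
Federal tax withheld: $3648.07 × 0.2343 = $854.74
SDI: $4044.42 × 0.0175 = $70.78
Medicare tax: $4044.42 × 0.01 = $40.44
Charity payroll deduction: $232.58
Parking deduction: $288.70
Total deductions = $396.35 + $52.90 + $854.74 + $70.78 + $40.44 + $232.58 + $288.70 = $1936.49
Net pay = $4044.42 − $1936.49 = $2107.93

$2107.93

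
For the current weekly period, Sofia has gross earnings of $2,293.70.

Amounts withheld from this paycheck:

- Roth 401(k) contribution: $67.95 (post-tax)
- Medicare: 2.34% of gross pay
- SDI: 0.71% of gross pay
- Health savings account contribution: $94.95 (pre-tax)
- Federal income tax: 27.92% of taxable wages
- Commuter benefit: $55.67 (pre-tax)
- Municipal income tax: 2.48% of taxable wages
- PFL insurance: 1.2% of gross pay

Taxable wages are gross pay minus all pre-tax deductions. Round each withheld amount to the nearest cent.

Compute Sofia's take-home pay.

Health savings account contribution: $94.95
Commuter benefit: $55.67
Pre-tax total = $94.95 + $55.67 = $150.62
Taxable wages = $2,293.70 − $150.62 = $2,143.08
Municipal income tax: $2,143.08 × 0.0248 = $53.15
Federal income tax: $2,143.08 × 0.2792 = $598.35
Medicare: $2,293.70 × 0.0234 = $53.67
PFL insurance: $2,293.70 × 0.012 = $27.52
SDI: $2,293.70 × 0.0071 = $16.29
Roth 401(k) contribution: $67.95
Total deductions = $94.95 + $55.67 + $53.15 + $598.35 + $53.67 + $27.52 + $16.29 + $67.95 = $967.55
Net pay = $2,293.70 − $967.55 = $1,326.15

$1,326.15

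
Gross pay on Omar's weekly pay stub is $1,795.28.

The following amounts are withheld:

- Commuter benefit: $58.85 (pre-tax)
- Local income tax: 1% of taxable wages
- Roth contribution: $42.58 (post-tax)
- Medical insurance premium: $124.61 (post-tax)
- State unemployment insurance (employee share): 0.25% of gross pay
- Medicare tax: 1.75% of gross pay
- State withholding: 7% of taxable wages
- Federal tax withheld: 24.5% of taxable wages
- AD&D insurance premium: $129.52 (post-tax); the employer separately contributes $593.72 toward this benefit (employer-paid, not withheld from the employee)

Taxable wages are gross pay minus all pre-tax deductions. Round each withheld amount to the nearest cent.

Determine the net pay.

$839.47

Commuter benefit: $58.85
Taxable wages = $1,795.28 − $58.85 = $1,736.43
Local income tax: $1,736.43 × 0.01 = $17.36
State withholding: $1,736.43 × 0.07 = $121.55
Federal tax withheld: $1,736.43 × 0.245 = $425.43
Medicare tax: $1,795.28 × 0.0175 = $31.42
State unemployment insurance (employee share): $1,795.28 × 0.0025 = $4.49
AD&D insurance premium: $129.52
Roth contribution: $42.58
Medical insurance premium: $124.61
(Employer's $593.72 toward AD&D insurance premium is not withheld from the employee.)
Total deductions = $58.85 + $17.36 + $121.55 + $425.43 + $31.42 + $4.49 + $129.52 + $42.58 + $124.61 = $955.81
Net pay = $1,795.28 − $955.81 = $839.47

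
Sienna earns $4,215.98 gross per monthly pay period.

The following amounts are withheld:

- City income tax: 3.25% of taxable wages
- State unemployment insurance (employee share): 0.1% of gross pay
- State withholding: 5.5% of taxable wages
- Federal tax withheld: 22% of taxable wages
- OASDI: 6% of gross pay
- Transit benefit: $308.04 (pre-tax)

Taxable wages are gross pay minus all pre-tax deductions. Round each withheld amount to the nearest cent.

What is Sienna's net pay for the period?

$2,449.06

Transit benefit: $308.04
Taxable wages = $4,215.98 − $308.04 = $3,907.94
Federal tax withheld: $3,907.94 × 0.22 = $859.75
State withholding: $3,907.94 × 0.055 = $214.94
City income tax: $3,907.94 × 0.0325 = $127.01
OASDI: $4,215.98 × 0.06 = $252.96
State unemployment insurance (employee share): $4,215.98 × 0.001 = $4.22
Total deductions = $308.04 + $859.75 + $214.94 + $127.01 + $252.96 + $4.22 = $1,766.92
Net pay = $4,215.98 − $1,766.92 = $2,449.06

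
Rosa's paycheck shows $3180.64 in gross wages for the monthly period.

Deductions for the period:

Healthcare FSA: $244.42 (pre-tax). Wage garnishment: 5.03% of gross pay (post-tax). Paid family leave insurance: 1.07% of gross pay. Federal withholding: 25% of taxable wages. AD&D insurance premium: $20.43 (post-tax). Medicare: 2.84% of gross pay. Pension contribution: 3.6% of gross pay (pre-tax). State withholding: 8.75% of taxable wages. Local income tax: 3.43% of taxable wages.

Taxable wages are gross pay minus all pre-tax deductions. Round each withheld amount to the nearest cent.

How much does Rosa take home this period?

Healthcare FSA: $244.42
Pension contribution: $3180.64 × 0.036 = $114.50
Pre-tax total = $244.42 + $114.50 = $358.92
Taxable wages = $3180.64 − $358.92 = $2821.72
State withholding: $2821.72 × 0.0875 = $246.90
Local income tax: $2821.72 × 0.0343 = $96.78
Federal withholding: $2821.72 × 0.25 = $705.43
Paid family leave insurance: $3180.64 × 0.0107 = $34.03
Medicare: $3180.64 × 0.0284 = $90.33
Wage garnishment: $3180.64 × 0.0503 = $159.99
AD&D insurance premium: $20.43
Total deductions = $244.42 + $114.50 + $246.90 + $96.78 + $705.43 + $34.03 + $90.33 + $159.99 + $20.43 = $1712.81
Net pay = $3180.64 − $1712.81 = $1467.83

$1467.83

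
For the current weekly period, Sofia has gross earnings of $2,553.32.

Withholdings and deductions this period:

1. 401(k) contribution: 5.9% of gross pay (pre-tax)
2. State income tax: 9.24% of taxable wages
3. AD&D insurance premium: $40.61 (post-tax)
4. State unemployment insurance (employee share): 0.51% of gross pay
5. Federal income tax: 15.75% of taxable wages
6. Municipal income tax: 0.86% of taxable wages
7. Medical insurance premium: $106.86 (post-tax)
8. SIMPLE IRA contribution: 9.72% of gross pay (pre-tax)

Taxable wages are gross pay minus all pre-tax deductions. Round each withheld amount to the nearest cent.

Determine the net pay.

$1,437.07

SIMPLE IRA contribution: $2,553.32 × 0.0972 = $248.18
401(k) contribution: $2,553.32 × 0.059 = $150.65
Pre-tax total = $248.18 + $150.65 = $398.83
Taxable wages = $2,553.32 − $398.83 = $2,154.49
State income tax: $2,154.49 × 0.0924 = $199.07
Federal income tax: $2,154.49 × 0.1575 = $339.33
Municipal income tax: $2,154.49 × 0.0086 = $18.53
State unemployment insurance (employee share): $2,553.32 × 0.0051 = $13.02
Medical insurance premium: $106.86
AD&D insurance premium: $40.61
Total deductions = $248.18 + $150.65 + $199.07 + $339.33 + $18.53 + $13.02 + $106.86 + $40.61 = $1,116.25
Net pay = $2,553.32 − $1,116.25 = $1,437.07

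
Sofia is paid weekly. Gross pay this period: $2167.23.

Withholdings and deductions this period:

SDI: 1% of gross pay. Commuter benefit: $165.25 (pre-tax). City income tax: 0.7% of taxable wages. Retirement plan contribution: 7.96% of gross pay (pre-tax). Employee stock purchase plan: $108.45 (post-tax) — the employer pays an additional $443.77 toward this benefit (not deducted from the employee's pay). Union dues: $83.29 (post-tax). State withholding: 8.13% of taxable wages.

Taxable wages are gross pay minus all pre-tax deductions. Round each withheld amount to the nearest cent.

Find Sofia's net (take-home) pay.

Retirement plan contribution: $2167.23 × 0.0796 = $172.51
Commuter benefit: $165.25
Pre-tax total = $172.51 + $165.25 = $337.76
Taxable wages = $2167.23 − $337.76 = $1829.47
City income tax: $1829.47 × 0.007 = $12.81
State withholding: $1829.47 × 0.0813 = $148.74
SDI: $2167.23 × 0.01 = $21.67
Employee stock purchase plan: $108.45
Union dues: $83.29
(Employer's $443.77 toward employee stock purchase plan is not withheld from the employee.)
Total deductions = $172.51 + $165.25 + $12.81 + $148.74 + $21.67 + $108.45 + $83.29 = $712.72
Net pay = $2167.23 − $712.72 = $1454.51

$1454.51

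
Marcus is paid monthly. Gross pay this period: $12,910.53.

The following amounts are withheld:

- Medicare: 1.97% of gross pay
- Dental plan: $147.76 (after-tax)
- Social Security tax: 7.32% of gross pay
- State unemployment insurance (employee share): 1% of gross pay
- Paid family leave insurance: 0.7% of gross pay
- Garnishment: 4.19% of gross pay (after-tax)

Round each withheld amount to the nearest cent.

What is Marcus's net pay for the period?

Social Security tax: $12,910.53 × 0.0732 = $945.05
State unemployment insurance (employee share): $12,910.53 × 0.01 = $129.11
Medicare: $12,910.53 × 0.0197 = $254.34
Paid family leave insurance: $12,910.53 × 0.007 = $90.37
Garnishment: $12,910.53 × 0.0419 = $540.95
Dental plan: $147.76
Total deductions = $945.05 + $129.11 + $254.34 + $90.37 + $540.95 + $147.76 = $2,107.58
Net pay = $12,910.53 − $2,107.58 = $10,802.95

$10,802.95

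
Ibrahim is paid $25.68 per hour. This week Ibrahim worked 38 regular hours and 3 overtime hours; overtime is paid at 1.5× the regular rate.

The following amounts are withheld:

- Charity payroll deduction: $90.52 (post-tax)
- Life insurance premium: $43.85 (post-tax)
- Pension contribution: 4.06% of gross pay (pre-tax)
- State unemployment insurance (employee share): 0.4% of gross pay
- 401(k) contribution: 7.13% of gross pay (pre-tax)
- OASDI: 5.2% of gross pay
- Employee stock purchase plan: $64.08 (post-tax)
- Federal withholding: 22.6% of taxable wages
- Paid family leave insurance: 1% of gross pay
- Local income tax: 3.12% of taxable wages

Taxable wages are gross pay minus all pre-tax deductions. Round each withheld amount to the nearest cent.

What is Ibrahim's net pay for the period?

$449.49

Regular pay: 38 × $25.68 = $975.84
Overtime pay: 3 × $25.68 × 1.5 = $115.56
Gross pay = $975.84 + $115.56 = $1,091.40
Pension contribution: $1,091.40 × 0.0406 = $44.31
401(k) contribution: $1,091.40 × 0.0713 = $77.82
Pre-tax total = $44.31 + $77.82 = $122.13
Taxable wages = $1,091.40 − $122.13 = $969.27
Federal withholding: $969.27 × 0.226 = $219.06
Local income tax: $969.27 × 0.0312 = $30.24
State unemployment insurance (employee share): $1,091.40 × 0.004 = $4.37
OASDI: $1,091.40 × 0.052 = $56.75
Paid family leave insurance: $1,091.40 × 0.01 = $10.91
Life insurance premium: $43.85
Employee stock purchase plan: $64.08
Charity payroll deduction: $90.52
Total deductions = $44.31 + $77.82 + $219.06 + $30.24 + $4.37 + $56.75 + $10.91 + $43.85 + $64.08 + $90.52 = $641.91
Net pay = $1,091.40 − $641.91 = $449.49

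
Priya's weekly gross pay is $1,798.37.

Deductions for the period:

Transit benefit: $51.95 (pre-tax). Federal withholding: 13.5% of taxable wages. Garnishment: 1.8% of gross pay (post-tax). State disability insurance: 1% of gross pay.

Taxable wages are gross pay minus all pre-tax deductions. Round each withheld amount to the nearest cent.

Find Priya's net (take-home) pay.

$1,460.30

Transit benefit: $51.95
Taxable wages = $1,798.37 − $51.95 = $1,746.42
Federal withholding: $1,746.42 × 0.135 = $235.77
State disability insurance: $1,798.37 × 0.01 = $17.98
Garnishment: $1,798.37 × 0.018 = $32.37
Total deductions = $51.95 + $235.77 + $17.98 + $32.37 = $338.07
Net pay = $1,798.37 − $338.07 = $1,460.30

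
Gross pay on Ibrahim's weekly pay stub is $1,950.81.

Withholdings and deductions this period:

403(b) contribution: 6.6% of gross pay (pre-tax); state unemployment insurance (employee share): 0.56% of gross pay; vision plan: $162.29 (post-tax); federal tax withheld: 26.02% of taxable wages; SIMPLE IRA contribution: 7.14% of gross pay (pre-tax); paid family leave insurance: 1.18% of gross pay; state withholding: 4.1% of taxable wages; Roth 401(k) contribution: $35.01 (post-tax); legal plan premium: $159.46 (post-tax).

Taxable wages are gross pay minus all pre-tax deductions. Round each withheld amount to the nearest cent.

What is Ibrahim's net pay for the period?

$785.22

403(b) contribution: $1,950.81 × 0.066 = $128.75
SIMPLE IRA contribution: $1,950.81 × 0.0714 = $139.29
Pre-tax total = $128.75 + $139.29 = $268.04
Taxable wages = $1,950.81 − $268.04 = $1,682.77
State withholding: $1,682.77 × 0.041 = $68.99
Federal tax withheld: $1,682.77 × 0.2602 = $437.86
State unemployment insurance (employee share): $1,950.81 × 0.0056 = $10.92
Paid family leave insurance: $1,950.81 × 0.0118 = $23.02
Roth 401(k) contribution: $35.01
Vision plan: $162.29
Legal plan premium: $159.46
Total deductions = $128.75 + $139.29 + $68.99 + $437.86 + $10.92 + $23.02 + $35.01 + $162.29 + $159.46 = $1,165.59
Net pay = $1,950.81 − $1,165.59 = $785.22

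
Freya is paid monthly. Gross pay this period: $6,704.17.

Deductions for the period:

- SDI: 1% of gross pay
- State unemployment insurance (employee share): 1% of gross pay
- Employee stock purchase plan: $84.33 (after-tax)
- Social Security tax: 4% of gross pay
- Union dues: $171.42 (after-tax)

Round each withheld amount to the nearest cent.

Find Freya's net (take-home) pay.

$6,046.17

SDI: $6,704.17 × 0.01 = $67.04
State unemployment insurance (employee share): $6,704.17 × 0.01 = $67.04
Social Security tax: $6,704.17 × 0.04 = $268.17
Union dues: $171.42
Employee stock purchase plan: $84.33
Total deductions = $67.04 + $67.04 + $268.17 + $171.42 + $84.33 = $658.00
Net pay = $6,704.17 − $658.00 = $6,046.17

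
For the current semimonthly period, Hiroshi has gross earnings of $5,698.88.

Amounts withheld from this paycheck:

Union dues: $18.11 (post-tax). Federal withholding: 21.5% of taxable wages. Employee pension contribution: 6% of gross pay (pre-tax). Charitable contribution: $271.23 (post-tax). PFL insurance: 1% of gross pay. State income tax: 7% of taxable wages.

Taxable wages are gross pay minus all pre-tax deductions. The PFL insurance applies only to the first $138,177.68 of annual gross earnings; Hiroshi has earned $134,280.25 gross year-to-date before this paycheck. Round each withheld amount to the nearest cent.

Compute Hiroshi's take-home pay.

$3,501.91

Employee pension contribution: $5,698.88 × 0.06 = $341.93
Taxable wages = $5,698.88 − $341.93 = $5,356.95
State income tax: $5,356.95 × 0.07 = $374.99
Federal withholding: $5,356.95 × 0.215 = $1,151.74
PFL insurance: only $138,177.68 − $134,280.25 = $3,897.43 of this check is subject → $3,897.43 × 0.01 = $38.97
Charitable contribution: $271.23
Union dues: $18.11
Total deductions = $341.93 + $374.99 + $1,151.74 + $38.97 + $271.23 + $18.11 = $2,196.97
Net pay = $5,698.88 − $2,196.97 = $3,501.91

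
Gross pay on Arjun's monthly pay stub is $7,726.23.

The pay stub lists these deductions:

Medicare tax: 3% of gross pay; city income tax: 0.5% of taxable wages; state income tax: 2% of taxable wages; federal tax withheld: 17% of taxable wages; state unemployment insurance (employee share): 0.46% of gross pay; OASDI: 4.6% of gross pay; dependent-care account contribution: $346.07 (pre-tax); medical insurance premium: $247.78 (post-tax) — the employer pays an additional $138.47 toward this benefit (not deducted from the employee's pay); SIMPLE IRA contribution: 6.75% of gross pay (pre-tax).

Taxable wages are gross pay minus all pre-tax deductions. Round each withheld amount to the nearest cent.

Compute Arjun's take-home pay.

$4,650.69

SIMPLE IRA contribution: $7,726.23 × 0.0675 = $521.52
Dependent-care account contribution: $346.07
Pre-tax total = $521.52 + $346.07 = $867.59
Taxable wages = $7,726.23 − $867.59 = $6,858.64
State income tax: $6,858.64 × 0.02 = $137.17
City income tax: $6,858.64 × 0.005 = $34.29
Federal tax withheld: $6,858.64 × 0.17 = $1,165.97
Medicare tax: $7,726.23 × 0.03 = $231.79
State unemployment insurance (employee share): $7,726.23 × 0.0046 = $35.54
OASDI: $7,726.23 × 0.046 = $355.41
Medical insurance premium: $247.78
(Employer's $138.47 toward medical insurance premium is not withheld from the employee.)
Total deductions = $521.52 + $346.07 + $137.17 + $34.29 + $1,165.97 + $231.79 + $35.54 + $355.41 + $247.78 = $3,075.54
Net pay = $7,726.23 − $3,075.54 = $4,650.69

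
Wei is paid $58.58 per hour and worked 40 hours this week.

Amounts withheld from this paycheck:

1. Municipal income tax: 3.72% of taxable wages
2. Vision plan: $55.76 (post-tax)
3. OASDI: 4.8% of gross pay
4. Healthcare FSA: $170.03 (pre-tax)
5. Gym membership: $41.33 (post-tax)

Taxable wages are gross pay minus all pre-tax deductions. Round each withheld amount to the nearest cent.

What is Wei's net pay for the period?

$1882.77

Gross pay: 40 × $58.58 = $2343.20
Healthcare FSA: $170.03
Taxable wages = $2343.20 − $170.03 = $2173.17
Municipal income tax: $2173.17 × 0.0372 = $80.84
OASDI: $2343.20 × 0.048 = $112.47
Vision plan: $55.76
Gym membership: $41.33
Total deductions = $170.03 + $80.84 + $112.47 + $55.76 + $41.33 = $460.43
Net pay = $2343.20 − $460.43 = $1882.77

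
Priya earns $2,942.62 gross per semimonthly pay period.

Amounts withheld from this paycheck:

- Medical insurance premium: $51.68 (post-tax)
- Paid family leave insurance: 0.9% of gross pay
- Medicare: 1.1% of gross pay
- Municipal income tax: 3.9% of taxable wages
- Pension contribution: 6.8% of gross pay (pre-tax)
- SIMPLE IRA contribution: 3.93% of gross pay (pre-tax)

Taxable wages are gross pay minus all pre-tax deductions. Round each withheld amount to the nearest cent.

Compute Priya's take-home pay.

Pension contribution: $2,942.62 × 0.068 = $200.10
SIMPLE IRA contribution: $2,942.62 × 0.0393 = $115.64
Pre-tax total = $200.10 + $115.64 = $315.74
Taxable wages = $2,942.62 − $315.74 = $2,626.88
Municipal income tax: $2,626.88 × 0.039 = $102.45
Paid family leave insurance: $2,942.62 × 0.009 = $26.48
Medicare: $2,942.62 × 0.011 = $32.37
Medical insurance premium: $51.68
Total deductions = $200.10 + $115.64 + $102.45 + $26.48 + $32.37 + $51.68 = $528.72
Net pay = $2,942.62 − $528.72 = $2,413.90

$2,413.90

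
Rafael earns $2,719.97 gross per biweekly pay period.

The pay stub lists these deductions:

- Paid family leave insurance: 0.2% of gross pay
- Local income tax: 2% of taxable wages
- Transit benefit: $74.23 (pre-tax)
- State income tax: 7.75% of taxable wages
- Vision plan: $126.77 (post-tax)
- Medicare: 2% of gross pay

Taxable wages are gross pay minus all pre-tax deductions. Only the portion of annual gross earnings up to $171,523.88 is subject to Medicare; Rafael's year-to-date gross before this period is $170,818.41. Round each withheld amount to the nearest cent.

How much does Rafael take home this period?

$2,241.47

Transit benefit: $74.23
Taxable wages = $2,719.97 − $74.23 = $2,645.74
State income tax: $2,645.74 × 0.0775 = $205.04
Local income tax: $2,645.74 × 0.02 = $52.91
Paid family leave insurance: $2,719.97 × 0.002 = $5.44
Medicare: only $171,523.88 − $170,818.41 = $705.47 of this check is subject → $705.47 × 0.02 = $14.11
Vision plan: $126.77
Total deductions = $74.23 + $205.04 + $52.91 + $5.44 + $14.11 + $126.77 = $478.50
Net pay = $2,719.97 − $478.50 = $2,241.47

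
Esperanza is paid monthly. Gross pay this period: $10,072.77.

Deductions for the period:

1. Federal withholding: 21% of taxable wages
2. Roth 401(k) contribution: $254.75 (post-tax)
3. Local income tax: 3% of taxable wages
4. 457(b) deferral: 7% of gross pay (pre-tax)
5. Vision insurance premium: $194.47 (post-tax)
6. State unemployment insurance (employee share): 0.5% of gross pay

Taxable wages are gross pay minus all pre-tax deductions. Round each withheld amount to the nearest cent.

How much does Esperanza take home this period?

$6,619.86

457(b) deferral: $10,072.77 × 0.07 = $705.09
Taxable wages = $10,072.77 − $705.09 = $9,367.68
Local income tax: $9,367.68 × 0.03 = $281.03
Federal withholding: $9,367.68 × 0.21 = $1,967.21
State unemployment insurance (employee share): $10,072.77 × 0.005 = $50.36
Vision insurance premium: $194.47
Roth 401(k) contribution: $254.75
Total deductions = $705.09 + $281.03 + $1,967.21 + $50.36 + $194.47 + $254.75 = $3,452.91
Net pay = $10,072.77 − $3,452.91 = $6,619.86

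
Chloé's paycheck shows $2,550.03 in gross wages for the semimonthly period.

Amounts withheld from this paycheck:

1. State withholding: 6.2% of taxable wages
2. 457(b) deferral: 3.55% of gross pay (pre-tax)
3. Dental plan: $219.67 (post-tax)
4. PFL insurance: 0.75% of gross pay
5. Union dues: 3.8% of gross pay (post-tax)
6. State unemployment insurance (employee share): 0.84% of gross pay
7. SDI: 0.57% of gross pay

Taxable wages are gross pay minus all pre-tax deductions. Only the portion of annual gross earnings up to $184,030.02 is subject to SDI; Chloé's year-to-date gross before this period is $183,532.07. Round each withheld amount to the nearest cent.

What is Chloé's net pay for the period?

$1,947.05

457(b) deferral: $2,550.03 × 0.0355 = $90.53
Taxable wages = $2,550.03 − $90.53 = $2,459.50
State withholding: $2,459.50 × 0.062 = $152.49
SDI: only $184,030.02 − $183,532.07 = $497.95 of this check is subject → $497.95 × 0.0057 = $2.84
State unemployment insurance (employee share): $2,550.03 × 0.0084 = $21.42
PFL insurance: $2,550.03 × 0.0075 = $19.13
Dental plan: $219.67
Union dues: $2,550.03 × 0.038 = $96.90
Total deductions = $90.53 + $152.49 + $2.84 + $21.42 + $19.13 + $219.67 + $96.90 = $602.98
Net pay = $2,550.03 − $602.98 = $1,947.05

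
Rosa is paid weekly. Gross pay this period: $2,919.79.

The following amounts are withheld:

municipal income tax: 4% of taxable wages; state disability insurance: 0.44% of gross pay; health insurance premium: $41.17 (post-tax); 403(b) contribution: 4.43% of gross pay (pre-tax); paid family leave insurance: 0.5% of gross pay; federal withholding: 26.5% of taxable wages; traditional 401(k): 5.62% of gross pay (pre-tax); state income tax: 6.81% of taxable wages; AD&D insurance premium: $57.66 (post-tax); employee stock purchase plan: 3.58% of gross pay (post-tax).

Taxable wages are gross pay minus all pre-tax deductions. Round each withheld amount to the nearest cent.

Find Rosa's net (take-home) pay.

$1,415.66

Traditional 401(k): $2,919.79 × 0.0562 = $164.09
403(b) contribution: $2,919.79 × 0.0443 = $129.35
Pre-tax total = $164.09 + $129.35 = $293.44
Taxable wages = $2,919.79 − $293.44 = $2,626.35
Federal withholding: $2,626.35 × 0.265 = $695.98
State income tax: $2,626.35 × 0.0681 = $178.85
Municipal income tax: $2,626.35 × 0.04 = $105.05
Paid family leave insurance: $2,919.79 × 0.005 = $14.60
State disability insurance: $2,919.79 × 0.0044 = $12.85
Health insurance premium: $41.17
Employee stock purchase plan: $2,919.79 × 0.0358 = $104.53
AD&D insurance premium: $57.66
Total deductions = $164.09 + $129.35 + $695.98 + $178.85 + $105.05 + $14.60 + $12.85 + $41.17 + $104.53 + $57.66 = $1,504.13
Net pay = $2,919.79 − $1,504.13 = $1,415.66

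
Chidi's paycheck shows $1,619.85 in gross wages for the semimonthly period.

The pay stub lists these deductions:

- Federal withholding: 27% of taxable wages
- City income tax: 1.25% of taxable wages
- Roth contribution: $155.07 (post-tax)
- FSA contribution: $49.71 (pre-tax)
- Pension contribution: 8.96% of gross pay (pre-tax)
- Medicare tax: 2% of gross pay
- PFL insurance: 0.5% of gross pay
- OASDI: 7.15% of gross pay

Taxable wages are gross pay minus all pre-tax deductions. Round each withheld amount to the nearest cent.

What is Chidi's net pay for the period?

Pension contribution: $1,619.85 × 0.0896 = $145.14
FSA contribution: $49.71
Pre-tax total = $145.14 + $49.71 = $194.85
Taxable wages = $1,619.85 − $194.85 = $1,425.00
City income tax: $1,425.00 × 0.0125 = $17.81
Federal withholding: $1,425.00 × 0.27 = $384.75
Medicare tax: $1,619.85 × 0.02 = $32.40
OASDI: $1,619.85 × 0.0715 = $115.82
PFL insurance: $1,619.85 × 0.005 = $8.10
Roth contribution: $155.07
Total deductions = $145.14 + $49.71 + $17.81 + $384.75 + $32.40 + $115.82 + $8.10 + $155.07 = $908.80
Net pay = $1,619.85 − $908.80 = $711.05

$711.05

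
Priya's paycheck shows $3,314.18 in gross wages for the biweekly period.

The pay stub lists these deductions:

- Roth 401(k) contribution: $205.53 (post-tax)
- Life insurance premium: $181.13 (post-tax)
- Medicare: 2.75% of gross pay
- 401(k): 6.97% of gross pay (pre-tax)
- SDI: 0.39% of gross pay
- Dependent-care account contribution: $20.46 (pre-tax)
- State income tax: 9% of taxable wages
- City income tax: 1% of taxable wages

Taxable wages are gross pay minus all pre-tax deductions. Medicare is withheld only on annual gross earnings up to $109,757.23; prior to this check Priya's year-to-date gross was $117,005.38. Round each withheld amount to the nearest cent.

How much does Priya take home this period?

401(k): $3,314.18 × 0.0697 = $231.00
Dependent-care account contribution: $20.46
Pre-tax total = $231.00 + $20.46 = $251.46
Taxable wages = $3,314.18 − $251.46 = $3,062.72
State income tax: $3,062.72 × 0.09 = $275.64
City income tax: $3,062.72 × 0.01 = $30.63
SDI: $3,314.18 × 0.0039 = $12.93
Medicare: annual cap $109,757.23 already reached (YTD $117,005.38), so $0.00
Roth 401(k) contribution: $205.53
Life insurance premium: $181.13
Total deductions = $231.00 + $20.46 + $275.64 + $30.63 + $12.93 + $0.00 + $205.53 + $181.13 = $957.32
Net pay = $3,314.18 − $957.32 = $2,356.86

$2,356.86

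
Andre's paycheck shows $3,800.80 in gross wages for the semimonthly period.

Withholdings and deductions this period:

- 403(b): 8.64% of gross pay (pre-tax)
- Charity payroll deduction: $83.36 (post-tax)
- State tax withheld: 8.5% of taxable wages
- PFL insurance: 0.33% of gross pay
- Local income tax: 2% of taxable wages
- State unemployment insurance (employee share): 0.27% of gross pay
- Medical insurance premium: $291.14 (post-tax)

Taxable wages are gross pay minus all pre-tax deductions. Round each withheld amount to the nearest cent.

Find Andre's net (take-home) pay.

403(b): $3,800.80 × 0.0864 = $328.39
Taxable wages = $3,800.80 − $328.39 = $3,472.41
State tax withheld: $3,472.41 × 0.085 = $295.15
Local income tax: $3,472.41 × 0.02 = $69.45
PFL insurance: $3,800.80 × 0.0033 = $12.54
State unemployment insurance (employee share): $3,800.80 × 0.0027 = $10.26
Charity payroll deduction: $83.36
Medical insurance premium: $291.14
Total deductions = $328.39 + $295.15 + $69.45 + $12.54 + $10.26 + $83.36 + $291.14 = $1,090.29
Net pay = $3,800.80 − $1,090.29 = $2,710.51

$2,710.51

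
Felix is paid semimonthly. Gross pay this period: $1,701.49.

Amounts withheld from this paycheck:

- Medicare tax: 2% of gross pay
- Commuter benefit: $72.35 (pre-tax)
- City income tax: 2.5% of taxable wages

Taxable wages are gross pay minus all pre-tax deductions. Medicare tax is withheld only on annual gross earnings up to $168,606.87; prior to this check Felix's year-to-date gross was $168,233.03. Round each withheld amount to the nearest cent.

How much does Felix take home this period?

$1,580.93

Commuter benefit: $72.35
Taxable wages = $1,701.49 − $72.35 = $1,629.14
City income tax: $1,629.14 × 0.025 = $40.73
Medicare tax: only $168,606.87 − $168,233.03 = $373.84 of this check is subject → $373.84 × 0.02 = $7.48
Total deductions = $72.35 + $40.73 + $7.48 = $120.56
Net pay = $1,701.49 − $120.56 = $1,580.93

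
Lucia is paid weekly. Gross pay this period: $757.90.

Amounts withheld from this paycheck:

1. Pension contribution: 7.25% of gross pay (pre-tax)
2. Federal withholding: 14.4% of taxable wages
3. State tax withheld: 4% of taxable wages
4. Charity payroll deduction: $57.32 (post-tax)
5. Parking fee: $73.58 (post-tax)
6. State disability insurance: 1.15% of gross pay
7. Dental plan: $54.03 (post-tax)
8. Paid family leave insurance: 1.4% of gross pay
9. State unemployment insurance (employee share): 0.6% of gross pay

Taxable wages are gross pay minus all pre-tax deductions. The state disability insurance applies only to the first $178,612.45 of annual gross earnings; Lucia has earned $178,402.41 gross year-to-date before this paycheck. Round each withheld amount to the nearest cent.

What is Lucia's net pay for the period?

Pension contribution: $757.90 × 0.0725 = $54.95
Taxable wages = $757.90 − $54.95 = $702.95
State tax withheld: $702.95 × 0.04 = $28.12
Federal withholding: $702.95 × 0.144 = $101.22
Paid family leave insurance: $757.90 × 0.014 = $10.61
State unemployment insurance (employee share): $757.90 × 0.006 = $4.55
State disability insurance: only $178,612.45 − $178,402.41 = $210.04 of this check is subject → $210.04 × 0.0115 = $2.42
Charity payroll deduction: $57.32
Dental plan: $54.03
Parking fee: $73.58
Total deductions = $54.95 + $28.12 + $101.22 + $10.61 + $4.55 + $2.42 + $57.32 + $54.03 + $73.58 = $386.80
Net pay = $757.90 − $386.80 = $371.10

$371.10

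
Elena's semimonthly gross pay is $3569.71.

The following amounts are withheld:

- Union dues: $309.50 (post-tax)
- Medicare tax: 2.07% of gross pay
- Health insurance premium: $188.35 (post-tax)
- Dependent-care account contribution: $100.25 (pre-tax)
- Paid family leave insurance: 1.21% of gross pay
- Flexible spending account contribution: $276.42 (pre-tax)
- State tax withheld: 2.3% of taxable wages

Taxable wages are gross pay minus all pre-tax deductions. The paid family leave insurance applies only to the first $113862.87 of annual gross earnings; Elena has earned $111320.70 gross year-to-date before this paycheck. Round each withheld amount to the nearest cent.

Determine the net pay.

Dependent-care account contribution: $100.25
Flexible spending account contribution: $276.42
Pre-tax total = $100.25 + $276.42 = $376.67
Taxable wages = $3569.71 − $376.67 = $3193.04
State tax withheld: $3193.04 × 0.023 = $73.44
Medicare tax: $3569.71 × 0.0207 = $73.89
Paid family leave insurance: only $113862.87 − $111320.70 = $2542.17 of this check is subject → $2542.17 × 0.0121 = $30.76
Health insurance premium: $188.35
Union dues: $309.50
Total deductions = $100.25 + $276.42 + $73.44 + $73.89 + $30.76 + $188.35 + $309.50 = $1052.61
Net pay = $3569.71 − $1052.61 = $2517.10

$2517.10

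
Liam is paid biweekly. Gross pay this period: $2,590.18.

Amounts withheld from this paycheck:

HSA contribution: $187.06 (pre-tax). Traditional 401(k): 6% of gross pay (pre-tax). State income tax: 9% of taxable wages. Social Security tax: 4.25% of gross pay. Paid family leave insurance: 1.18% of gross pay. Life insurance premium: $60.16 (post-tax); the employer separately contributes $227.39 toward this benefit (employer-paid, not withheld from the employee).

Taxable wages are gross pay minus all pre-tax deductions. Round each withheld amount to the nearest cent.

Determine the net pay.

Traditional 401(k): $2,590.18 × 0.06 = $155.41
HSA contribution: $187.06
Pre-tax total = $155.41 + $187.06 = $342.47
Taxable wages = $2,590.18 − $342.47 = $2,247.71
State income tax: $2,247.71 × 0.09 = $202.29
Social Security tax: $2,590.18 × 0.0425 = $110.08
Paid family leave insurance: $2,590.18 × 0.0118 = $30.56
Life insurance premium: $60.16
(Employer's $227.39 toward life insurance premium is not withheld from the employee.)
Total deductions = $155.41 + $187.06 + $202.29 + $110.08 + $30.56 + $60.16 = $745.56
Net pay = $2,590.18 − $745.56 = $1,844.62

$1,844.62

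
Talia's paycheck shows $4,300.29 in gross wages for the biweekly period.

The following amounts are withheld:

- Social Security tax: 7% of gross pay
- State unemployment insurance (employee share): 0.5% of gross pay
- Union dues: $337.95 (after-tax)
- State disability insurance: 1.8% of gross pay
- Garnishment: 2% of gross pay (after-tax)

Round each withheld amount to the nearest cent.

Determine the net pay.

$3,476.40

State unemployment insurance (employee share): $4,300.29 × 0.005 = $21.50
State disability insurance: $4,300.29 × 0.018 = $77.41
Social Security tax: $4,300.29 × 0.07 = $301.02
Garnishment: $4,300.29 × 0.02 = $86.01
Union dues: $337.95
Total deductions = $21.50 + $77.41 + $301.02 + $86.01 + $337.95 = $823.89
Net pay = $4,300.29 − $823.89 = $3,476.40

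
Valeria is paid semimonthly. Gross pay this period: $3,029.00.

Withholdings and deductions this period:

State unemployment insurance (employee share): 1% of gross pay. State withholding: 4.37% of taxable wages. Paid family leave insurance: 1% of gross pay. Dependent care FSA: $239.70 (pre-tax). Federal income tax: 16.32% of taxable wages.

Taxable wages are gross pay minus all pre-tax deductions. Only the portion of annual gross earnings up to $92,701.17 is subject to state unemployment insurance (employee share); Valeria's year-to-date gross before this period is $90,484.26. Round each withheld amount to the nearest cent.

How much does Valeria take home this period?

$2,159.74

Dependent care FSA: $239.70
Taxable wages = $3,029.00 − $239.70 = $2,789.30
Federal income tax: $2,789.30 × 0.1632 = $455.21
State withholding: $2,789.30 × 0.0437 = $121.89
State unemployment insurance (employee share): only $92,701.17 − $90,484.26 = $2,216.91 of this check is subject → $2,216.91 × 0.01 = $22.17
Paid family leave insurance: $3,029.00 × 0.01 = $30.29
Total deductions = $239.70 + $455.21 + $121.89 + $22.17 + $30.29 = $869.26
Net pay = $3,029.00 − $869.26 = $2,159.74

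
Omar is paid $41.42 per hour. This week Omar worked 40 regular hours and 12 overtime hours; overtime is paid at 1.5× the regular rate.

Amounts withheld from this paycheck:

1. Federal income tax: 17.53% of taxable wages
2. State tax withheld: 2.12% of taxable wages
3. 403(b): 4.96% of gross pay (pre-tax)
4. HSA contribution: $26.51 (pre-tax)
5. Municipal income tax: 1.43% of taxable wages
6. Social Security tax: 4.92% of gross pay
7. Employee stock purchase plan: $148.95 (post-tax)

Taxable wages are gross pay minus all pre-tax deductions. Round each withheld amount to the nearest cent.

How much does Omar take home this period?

Regular pay: 40 × $41.42 = $1,656.80
Overtime pay: 12 × $41.42 × 1.5 = $745.56
Gross pay = $1,656.80 + $745.56 = $2,402.36
403(b): $2,402.36 × 0.0496 = $119.16
HSA contribution: $26.51
Pre-tax total = $119.16 + $26.51 = $145.67
Taxable wages = $2,402.36 − $145.67 = $2,256.69
Federal income tax: $2,256.69 × 0.1753 = $395.60
State tax withheld: $2,256.69 × 0.0212 = $47.84
Municipal income tax: $2,256.69 × 0.0143 = $32.27
Social Security tax: $2,402.36 × 0.0492 = $118.20
Employee stock purchase plan: $148.95
Total deductions = $119.16 + $26.51 + $395.60 + $47.84 + $32.27 + $118.20 + $148.95 = $888.53
Net pay = $2,402.36 − $888.53 = $1,513.83

$1,513.83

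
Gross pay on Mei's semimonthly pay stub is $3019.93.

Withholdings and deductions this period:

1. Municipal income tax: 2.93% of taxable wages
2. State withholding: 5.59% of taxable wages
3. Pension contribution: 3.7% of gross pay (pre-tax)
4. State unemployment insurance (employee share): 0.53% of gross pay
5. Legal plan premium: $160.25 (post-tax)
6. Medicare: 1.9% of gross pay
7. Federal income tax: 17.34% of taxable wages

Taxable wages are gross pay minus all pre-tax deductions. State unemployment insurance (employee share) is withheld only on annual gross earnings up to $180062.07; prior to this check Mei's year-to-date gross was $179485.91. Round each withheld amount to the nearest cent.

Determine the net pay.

$1935.45

Pension contribution: $3019.93 × 0.037 = $111.74
Taxable wages = $3019.93 − $111.74 = $2908.19
Municipal income tax: $2908.19 × 0.0293 = $85.21
Federal income tax: $2908.19 × 0.1734 = $504.28
State withholding: $2908.19 × 0.0559 = $162.57
State unemployment insurance (employee share): only $180062.07 − $179485.91 = $576.16 of this check is subject → $576.16 × 0.0053 = $3.05
Medicare: $3019.93 × 0.019 = $57.38
Legal plan premium: $160.25
Total deductions = $111.74 + $85.21 + $504.28 + $162.57 + $3.05 + $57.38 + $160.25 = $1084.48
Net pay = $3019.93 − $1084.48 = $1935.45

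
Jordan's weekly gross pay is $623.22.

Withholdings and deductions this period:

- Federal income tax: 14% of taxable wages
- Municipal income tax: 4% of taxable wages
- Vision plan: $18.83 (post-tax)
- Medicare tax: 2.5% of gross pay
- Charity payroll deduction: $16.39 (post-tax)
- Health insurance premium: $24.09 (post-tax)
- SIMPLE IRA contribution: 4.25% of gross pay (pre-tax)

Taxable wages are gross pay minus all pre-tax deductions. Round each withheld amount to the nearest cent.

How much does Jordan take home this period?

$414.43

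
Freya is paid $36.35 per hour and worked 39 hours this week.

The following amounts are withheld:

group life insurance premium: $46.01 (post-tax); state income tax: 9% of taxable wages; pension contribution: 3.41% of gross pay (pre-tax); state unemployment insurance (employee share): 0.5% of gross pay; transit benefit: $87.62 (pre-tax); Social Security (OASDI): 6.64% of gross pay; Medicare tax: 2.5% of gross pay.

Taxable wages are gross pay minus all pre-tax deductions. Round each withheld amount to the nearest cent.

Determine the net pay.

Gross pay: 39 × $36.35 = $1,417.65
Pension contribution: $1,417.65 × 0.0341 = $48.34
Transit benefit: $87.62
Pre-tax total = $48.34 + $87.62 = $135.96
Taxable wages = $1,417.65 − $135.96 = $1,281.69
State income tax: $1,281.69 × 0.09 = $115.35
Social Security (OASDI): $1,417.65 × 0.0664 = $94.13
Medicare tax: $1,417.65 × 0.025 = $35.44
State unemployment insurance (employee share): $1,417.65 × 0.005 = $7.09
Group life insurance premium: $46.01
Total deductions = $48.34 + $87.62 + $115.35 + $94.13 + $35.44 + $7.09 + $46.01 = $433.98
Net pay = $1,417.65 − $433.98 = $983.67

$983.67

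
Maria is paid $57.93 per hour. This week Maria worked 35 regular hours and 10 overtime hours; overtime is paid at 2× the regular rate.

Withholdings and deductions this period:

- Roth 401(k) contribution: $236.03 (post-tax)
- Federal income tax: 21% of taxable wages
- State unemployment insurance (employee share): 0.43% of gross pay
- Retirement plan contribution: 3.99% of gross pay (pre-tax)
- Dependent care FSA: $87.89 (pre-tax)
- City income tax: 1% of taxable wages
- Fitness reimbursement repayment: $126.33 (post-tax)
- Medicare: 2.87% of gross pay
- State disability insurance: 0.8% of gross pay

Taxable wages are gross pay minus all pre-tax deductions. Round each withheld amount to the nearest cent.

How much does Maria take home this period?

$1824.49

Regular pay: 35 × $57.93 = $2027.55
Overtime pay: 10 × $57.93 × 2 = $1158.60
Gross pay = $2027.55 + $1158.60 = $3186.15
Retirement plan contribution: $3186.15 × 0.0399 = $127.13
Dependent care FSA: $87.89
Pre-tax total = $127.13 + $87.89 = $215.02
Taxable wages = $3186.15 − $215.02 = $2971.13
Federal income tax: $2971.13 × 0.21 = $623.94
City income tax: $2971.13 × 0.01 = $29.71
State unemployment insurance (employee share): $3186.15 × 0.0043 = $13.70
Medicare: $3186.15 × 0.0287 = $91.44
State disability insurance: $3186.15 × 0.008 = $25.49
Roth 401(k) contribution: $236.03
Fitness reimbursement repayment: $126.33
Total deductions = $127.13 + $87.89 + $623.94 + $29.71 + $13.70 + $91.44 + $25.49 + $236.03 + $126.33 = $1361.66
Net pay = $3186.15 − $1361.66 = $1824.49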